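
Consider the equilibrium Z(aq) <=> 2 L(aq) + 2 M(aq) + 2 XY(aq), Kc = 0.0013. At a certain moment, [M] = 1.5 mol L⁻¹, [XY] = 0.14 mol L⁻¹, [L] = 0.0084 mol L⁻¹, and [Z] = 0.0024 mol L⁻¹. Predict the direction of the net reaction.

Qc = [L]²·[M]²·[XY]² / [Z] = (0.0084)²·(1.5)²·(0.14)² / (0.0024) = 0.0013
Qc = 0.0013 = Kc, so the system is already at equilibrium.

no net change (already at equilibrium)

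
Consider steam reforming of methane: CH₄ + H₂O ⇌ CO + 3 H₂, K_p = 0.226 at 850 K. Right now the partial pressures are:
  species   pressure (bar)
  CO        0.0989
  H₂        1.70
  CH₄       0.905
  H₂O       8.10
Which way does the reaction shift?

Q_p = P(CO)·P(H₂)³ / (P(CH₄)·P(H₂O)) = (0.0989)·(1.70)³ / ((0.905)·(8.10)) = 0.0663
Q_p = 0.0663 < K_p = 0.226, so the forward reaction proceeds.

toward products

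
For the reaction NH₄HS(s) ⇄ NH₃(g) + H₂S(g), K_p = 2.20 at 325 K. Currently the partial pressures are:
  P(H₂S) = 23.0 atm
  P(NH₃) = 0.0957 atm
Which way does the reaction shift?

(NH₄HS is a pure solid — omitted from Q_p.)
Q_p = P(NH₃)·P(H₂S) = (0.0957)·(23.0) = 2.20
Q_p = 2.20 = K_p, so the system is already at equilibrium.

no net change (already at equilibrium)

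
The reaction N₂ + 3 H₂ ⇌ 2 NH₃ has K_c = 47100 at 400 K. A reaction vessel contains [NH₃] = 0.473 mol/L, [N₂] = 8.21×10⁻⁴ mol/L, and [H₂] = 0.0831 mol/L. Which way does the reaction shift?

Q_c = [NH₃]² / ([N₂]·[H₂]³) = (0.473)² / ((8.21×10⁻⁴)·(0.0831)³) = 4.75×10⁵
Q_c = 4.75×10⁵ > K_c = 47100, so the reverse reaction proceeds.

to the left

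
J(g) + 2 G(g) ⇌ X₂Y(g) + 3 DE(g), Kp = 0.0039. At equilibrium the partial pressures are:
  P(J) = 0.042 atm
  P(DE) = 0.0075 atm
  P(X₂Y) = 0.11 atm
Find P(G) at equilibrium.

P(G) = 0.017 atm

At equilibrium, Kp = P(X₂Y)·P(DE)³ / (P(J)·P(G)²) = 0.0039.
(0.11)·(0.0075)³ / ((0.042)·(P(G))²) = 0.0039
P(G)² = 2.83×10⁻⁴ ⇒ P(G) = 0.017 atm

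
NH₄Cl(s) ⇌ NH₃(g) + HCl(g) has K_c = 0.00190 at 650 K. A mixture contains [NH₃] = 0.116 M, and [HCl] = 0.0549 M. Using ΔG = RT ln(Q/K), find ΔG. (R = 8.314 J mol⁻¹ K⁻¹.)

ΔG = 6.54 kJ/mol

(NH₄Cl is a pure solid — omitted from Q_c.)
Q_c = [NH₃]·[HCl] = (0.116)·(0.0549) = 0.00637
ΔG = RT ln(Q_c/K_c) = (8.314 J mol⁻¹ K⁻¹)(650 K) × ln(0.00637/0.00190)
   = (5.404 kJ/mol)(1.210) = 6.54 kJ/mol
ΔG > 0, so the forward reaction is non-spontaneous (proceeds in reverse).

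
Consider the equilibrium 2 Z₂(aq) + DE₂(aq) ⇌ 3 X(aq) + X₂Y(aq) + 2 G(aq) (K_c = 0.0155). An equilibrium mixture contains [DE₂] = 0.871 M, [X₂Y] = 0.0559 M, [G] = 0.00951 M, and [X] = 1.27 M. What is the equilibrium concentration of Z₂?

[Z₂] = 0.0277 M

At equilibrium, K_c = [X]³·[X₂Y]·[G]² / ([Z₂]²·[DE₂]) = 0.0155.
(1.27)³·(0.0559)·(0.00951)² / (([Z₂])²·(0.871)) = 0.0155
[Z₂]² = 7.67e-4 ⇒ [Z₂] = 0.0277 M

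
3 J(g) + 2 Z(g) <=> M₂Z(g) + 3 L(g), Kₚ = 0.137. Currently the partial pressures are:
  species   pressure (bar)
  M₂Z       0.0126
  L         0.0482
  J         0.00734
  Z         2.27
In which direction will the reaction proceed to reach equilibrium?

to the left

Qₚ = P(M₂Z)·P(L)³ / (P(J)³·P(Z)²) = (0.0126)·(0.0482)³ / ((0.00734)³·(2.27)²) = 0.692
Qₚ = 0.692 > Kₚ = 0.137, so the reverse reaction proceeds.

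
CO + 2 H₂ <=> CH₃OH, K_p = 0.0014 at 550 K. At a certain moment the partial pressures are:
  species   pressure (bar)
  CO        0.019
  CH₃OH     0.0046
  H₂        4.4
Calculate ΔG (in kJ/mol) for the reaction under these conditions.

Q_p = P(CH₃OH) / (P(CO)·P(H₂)²) = (0.0046) / ((0.019)·(4.4)²) = 0.0125
ΔG = RT ln(Q_p/K_p) = (8.314 J mol⁻¹ K⁻¹)(550 K) × ln(0.0125/0.0014)
   = (4.573 kJ/mol)(2.189) = 10.0 kJ/mol
ΔG > 0, so the forward reaction is non-spontaneous (proceeds in reverse).

ΔG = 10.0 kJ/mol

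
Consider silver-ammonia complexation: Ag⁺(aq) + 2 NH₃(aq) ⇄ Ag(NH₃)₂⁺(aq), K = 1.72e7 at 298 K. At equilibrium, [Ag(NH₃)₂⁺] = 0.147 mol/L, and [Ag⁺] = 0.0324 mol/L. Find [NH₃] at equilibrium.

[NH₃] = 5.14e-4 mol/L

At equilibrium, K = [Ag(NH₃)₂⁺] / ([Ag⁺]·[NH₃]²) = 1.72e7.
(0.147) / ((0.0324)·([NH₃])²) = 1.72e7
[NH₃]² = 2.64e-7 ⇒ [NH₃] = 5.14e-4 mol/L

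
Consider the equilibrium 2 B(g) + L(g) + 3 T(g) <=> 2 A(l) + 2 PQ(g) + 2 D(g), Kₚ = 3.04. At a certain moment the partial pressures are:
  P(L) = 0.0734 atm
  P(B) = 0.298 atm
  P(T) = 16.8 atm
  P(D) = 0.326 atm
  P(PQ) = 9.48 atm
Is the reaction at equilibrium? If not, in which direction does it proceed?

forward (toward products)

(A is a pure liquid — omitted from Qₚ.)
Qₚ = P(PQ)²·P(D)² / (P(B)²·P(L)·P(T)³) = (9.48)²·(0.326)² / ((0.298)²·(0.0734)·(16.8)³) = 0.309
Qₚ = 0.309 < Kₚ = 3.04, so the forward reaction proceeds.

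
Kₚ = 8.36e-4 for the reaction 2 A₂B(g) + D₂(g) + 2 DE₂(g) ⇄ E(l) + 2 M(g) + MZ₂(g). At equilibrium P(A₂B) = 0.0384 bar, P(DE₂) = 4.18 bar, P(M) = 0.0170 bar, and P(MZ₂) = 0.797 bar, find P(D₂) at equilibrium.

(E is a pure liquid — omitted from Kₚ.)
At equilibrium, Kₚ = P(M)²·P(MZ₂) / (P(A₂B)²·P(D₂)·P(DE₂)²) = 8.36e-4.
(0.0170)²·(0.797) / ((0.0384)²·(P(D₂))·(4.18)²) = 8.36e-4
P(D₂) = 10.7 bar

P(D₂) = 10.7 bar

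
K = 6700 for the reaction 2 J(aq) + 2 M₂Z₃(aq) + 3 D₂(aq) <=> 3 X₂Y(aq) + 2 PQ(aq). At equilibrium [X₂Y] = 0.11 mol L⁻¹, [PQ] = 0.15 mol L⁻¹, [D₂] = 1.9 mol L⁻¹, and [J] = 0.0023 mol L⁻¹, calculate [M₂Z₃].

At equilibrium, K = [X₂Y]³·[PQ]² / ([J]²·[M₂Z₃]²·[D₂]³) = 6700.
(0.11)³·(0.15)² / ((0.0023)²·([M₂Z₃])²·(1.9)³) = 6700
[M₂Z₃]² = 1.23×10⁻⁴ ⇒ [M₂Z₃] = 0.011 mol L⁻¹

[M₂Z₃] = 0.011 mol L⁻¹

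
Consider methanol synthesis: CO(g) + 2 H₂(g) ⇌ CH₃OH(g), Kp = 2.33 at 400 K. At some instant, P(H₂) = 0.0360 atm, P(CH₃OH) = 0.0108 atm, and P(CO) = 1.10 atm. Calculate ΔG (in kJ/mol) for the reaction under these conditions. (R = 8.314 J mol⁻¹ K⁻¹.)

Qp = P(CH₃OH) / (P(CO)·P(H₂)²) = (0.0108) / ((1.10)·(0.0360)²) = 7.58
ΔG = RT ln(Qp/Kp) = (8.314 J mol⁻¹ K⁻¹)(400 K) × ln(7.58/2.33)
   = (3.326 kJ/mol)(1.180) = 3.92 kJ/mol
ΔG > 0, so the forward reaction is non-spontaneous (proceeds in reverse).

ΔG = 3.92 kJ/mol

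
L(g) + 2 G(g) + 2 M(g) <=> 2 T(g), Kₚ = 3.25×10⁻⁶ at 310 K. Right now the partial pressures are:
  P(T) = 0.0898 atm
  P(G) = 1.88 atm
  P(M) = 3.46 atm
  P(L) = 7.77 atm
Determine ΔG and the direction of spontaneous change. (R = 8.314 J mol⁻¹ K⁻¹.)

Qₚ = P(T)² / (P(L)·P(G)²·P(M)²) = (0.0898)² / ((7.77)·(1.88)²·(3.46)²) = 2.45×10⁻⁵
ΔG = RT ln(Qₚ/Kₚ) = (8.314 J mol⁻¹ K⁻¹)(310 K) × ln(2.45×10⁻⁵/3.25×10⁻⁶)
   = (2.577 kJ/mol)(2.020) = 5.21 kJ/mol
ΔG > 0, so the forward reaction is non-spontaneous (proceeds in reverse).

ΔG = 5.21 kJ/mol; the forward reaction is non-spontaneous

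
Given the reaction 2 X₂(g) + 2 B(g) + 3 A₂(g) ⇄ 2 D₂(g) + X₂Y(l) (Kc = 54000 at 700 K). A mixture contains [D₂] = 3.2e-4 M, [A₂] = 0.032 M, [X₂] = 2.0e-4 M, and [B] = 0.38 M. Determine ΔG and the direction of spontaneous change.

(X₂Y is a pure liquid — omitted from Qc.)
Qc = [D₂]² / ([X₂]²·[B]²·[A₂]³) = (3.2e-4)² / ((2.0e-4)²·(0.38)²·(0.032)³) = 5.41e5
ΔG = RT ln(Qc/Kc) = (8.314 J mol⁻¹ K⁻¹)(700 K) × ln(5.41e5/54000)
   = (5.820 kJ/mol)(2.304) = 13.4 kJ/mol
ΔG > 0, so the forward reaction is non-spontaneous (proceeds in reverse).

ΔG = 13.4 kJ/mol; the forward reaction is non-spontaneous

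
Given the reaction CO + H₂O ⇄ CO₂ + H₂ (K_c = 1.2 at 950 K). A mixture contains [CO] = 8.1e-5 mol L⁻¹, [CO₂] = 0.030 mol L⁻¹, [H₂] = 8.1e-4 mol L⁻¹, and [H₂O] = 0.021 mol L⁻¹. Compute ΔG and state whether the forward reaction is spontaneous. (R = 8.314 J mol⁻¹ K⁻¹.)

ΔG = 19.6 kJ/mol; the forward reaction is non-spontaneous

Q_c = [CO₂]·[H₂] / ([CO]·[H₂O]) = (0.030)·(8.1e-4) / ((8.1e-5)·(0.021)) = 14.3
ΔG = RT ln(Q_c/K_c) = (8.314 J mol⁻¹ K⁻¹)(950 K) × ln(14.3/1.2)
   = (7.898 kJ/mol)(2.478) = 19.6 kJ/mol
ΔG > 0, so the forward reaction is non-spontaneous (proceeds in reverse).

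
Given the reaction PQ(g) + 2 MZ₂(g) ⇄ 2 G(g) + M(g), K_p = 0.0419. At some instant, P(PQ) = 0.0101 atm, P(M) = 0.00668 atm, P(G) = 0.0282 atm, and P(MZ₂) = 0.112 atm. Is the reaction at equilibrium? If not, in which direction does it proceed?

Q_p = P(G)²·P(M) / (P(PQ)·P(MZ₂)²) = (0.0282)²·(0.00668) / ((0.0101)·(0.112)²) = 0.0419
Q_p = 0.0419 = K_p, so the system is already at equilibrium.

no net change (already at equilibrium)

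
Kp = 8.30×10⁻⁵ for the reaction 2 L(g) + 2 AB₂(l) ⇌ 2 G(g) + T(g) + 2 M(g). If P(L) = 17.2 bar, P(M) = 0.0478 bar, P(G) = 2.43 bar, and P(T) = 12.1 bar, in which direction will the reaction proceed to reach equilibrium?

(AB₂ is a pure liquid — omitted from Qp.)
Qp = P(G)²·P(T)·P(M)² / P(L)² = (2.43)²·(12.1)·(0.0478)² / (17.2)² = 5.52×10⁻⁴
Qp = 5.52×10⁻⁴ > Kp = 8.30×10⁻⁵, so the reverse reaction proceeds.

to the left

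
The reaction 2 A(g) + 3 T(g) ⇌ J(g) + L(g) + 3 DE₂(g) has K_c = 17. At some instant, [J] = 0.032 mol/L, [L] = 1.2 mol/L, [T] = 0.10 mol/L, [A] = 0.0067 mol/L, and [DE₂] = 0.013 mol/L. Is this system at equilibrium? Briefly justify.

no; Q < K, reaction proceeds forward

Q_c = [J]·[L]·[DE₂]³ / ([A]²·[T]³) = (0.032)·(1.2)·(0.013)³ / ((0.0067)²·(0.10)³) = 1.9
Q_c = 1.9 < K_c = 17: net forward reaction.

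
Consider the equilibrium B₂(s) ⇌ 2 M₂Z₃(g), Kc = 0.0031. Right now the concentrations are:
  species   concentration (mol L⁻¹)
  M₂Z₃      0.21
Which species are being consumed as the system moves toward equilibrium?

M₂Z₃ (products)

(B₂ is a pure solid — omitted from Qc.)
Qc = [M₂Z₃]² = (0.21)² = 0.044
Qc = 0.044 > Kc = 0.0031: net reverse reaction.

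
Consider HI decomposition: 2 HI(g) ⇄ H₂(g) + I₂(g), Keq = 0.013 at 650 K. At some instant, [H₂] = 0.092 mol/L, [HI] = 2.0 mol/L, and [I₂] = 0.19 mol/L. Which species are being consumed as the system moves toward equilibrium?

HI (reactants)

Q = [H₂]·[I₂] / [HI]² = (0.092)·(0.19) / (2.0)² = 0.0044
Q = 0.0044 < Keq = 0.013: net forward reaction.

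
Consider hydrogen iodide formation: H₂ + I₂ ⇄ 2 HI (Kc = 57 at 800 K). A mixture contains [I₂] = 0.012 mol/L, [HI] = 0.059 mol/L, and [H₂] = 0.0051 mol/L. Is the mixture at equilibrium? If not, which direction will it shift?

Qc = [HI]² / ([H₂]·[I₂]) = (0.059)² / ((0.0051)·(0.012)) = 57
Qc = 57 = Kc; the system is at equilibrium.

yes, at equilibrium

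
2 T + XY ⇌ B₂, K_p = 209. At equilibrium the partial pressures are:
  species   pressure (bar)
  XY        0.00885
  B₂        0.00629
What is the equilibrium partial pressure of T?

P(T) = 0.0583 bar

At equilibrium, K_p = P(B₂) / (P(T)²·P(XY)) = 209.
(0.00629) / ((P(T))²·(0.00885)) = 209
P(T)² = 0.00340 ⇒ P(T) = 0.0583 bar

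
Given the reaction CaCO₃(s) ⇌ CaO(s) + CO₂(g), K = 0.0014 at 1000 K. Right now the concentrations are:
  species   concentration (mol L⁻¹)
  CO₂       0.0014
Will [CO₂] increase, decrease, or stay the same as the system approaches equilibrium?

stay the same

(CaCO₃, CaO are pure solids — omitted from Q.)
Q = [CO₂] = 0.0014
Q = 0.0014 = K; the system is at equilibrium.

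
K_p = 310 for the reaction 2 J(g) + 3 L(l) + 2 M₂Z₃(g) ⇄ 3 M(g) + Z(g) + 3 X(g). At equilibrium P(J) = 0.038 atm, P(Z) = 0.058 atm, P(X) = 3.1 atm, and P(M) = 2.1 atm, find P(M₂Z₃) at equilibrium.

P(M₂Z₃) = 6.0 atm

(L is a pure liquid — omitted from K_p.)
At equilibrium, K_p = P(M)³·P(Z)·P(X)³ / (P(J)²·P(M₂Z₃)²) = 310.
(2.1)³·(0.058)·(3.1)³ / ((0.038)²·(P(M₂Z₃))²) = 310
P(M₂Z₃)² = 35.7 ⇒ P(M₂Z₃) = 6.0 atm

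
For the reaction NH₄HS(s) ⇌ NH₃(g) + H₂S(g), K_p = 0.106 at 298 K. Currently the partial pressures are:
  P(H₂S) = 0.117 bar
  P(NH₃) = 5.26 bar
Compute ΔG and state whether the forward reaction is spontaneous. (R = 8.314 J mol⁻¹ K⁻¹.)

ΔG = 4.36 kJ/mol; the forward reaction is non-spontaneous

(NH₄HS is a pure solid — omitted from Q_p.)
Q_p = P(NH₃)·P(H₂S) = (5.26)·(0.117) = 0.615
ΔG = RT ln(Q_p/K_p) = (8.314 J mol⁻¹ K⁻¹)(298 K) × ln(0.615/0.106)
   = (2.478 kJ/mol)(1.758) = 4.36 kJ/mol
ΔG > 0, so the forward reaction is non-spontaneous (proceeds in reverse).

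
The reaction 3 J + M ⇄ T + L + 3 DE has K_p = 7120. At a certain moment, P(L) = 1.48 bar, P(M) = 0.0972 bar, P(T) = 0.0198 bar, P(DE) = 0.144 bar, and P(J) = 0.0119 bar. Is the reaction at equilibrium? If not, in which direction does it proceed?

Q_p = P(T)·P(L)·P(DE)³ / (P(J)³·P(M)) = (0.0198)·(1.48)·(0.144)³ / ((0.0119)³·(0.0972)) = 534
Q_p = 534 < K_p = 7120, so the forward reaction proceeds.

to the right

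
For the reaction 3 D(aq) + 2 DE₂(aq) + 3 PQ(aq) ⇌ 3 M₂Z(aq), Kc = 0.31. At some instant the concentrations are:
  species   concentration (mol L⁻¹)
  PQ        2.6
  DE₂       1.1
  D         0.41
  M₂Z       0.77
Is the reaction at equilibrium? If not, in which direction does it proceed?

at equilibrium

Qc = [M₂Z]³ / ([D]³·[DE₂]²·[PQ]³) = (0.77)³ / ((0.41)³·(1.1)²·(2.6)³) = 0.31
Qc = 0.31 = Kc, so the system is already at equilibrium.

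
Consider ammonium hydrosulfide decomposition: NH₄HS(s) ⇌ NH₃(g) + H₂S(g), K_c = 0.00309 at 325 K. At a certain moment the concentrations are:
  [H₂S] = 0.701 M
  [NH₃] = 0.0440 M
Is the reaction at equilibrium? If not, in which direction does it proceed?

toward reactants

(NH₄HS is a pure solid — omitted from Q_c.)
Q_c = [NH₃]·[H₂S] = (0.0440)·(0.701) = 0.0308
Q_c = 0.0308 > K_c = 0.00309, so the reverse reaction proceeds.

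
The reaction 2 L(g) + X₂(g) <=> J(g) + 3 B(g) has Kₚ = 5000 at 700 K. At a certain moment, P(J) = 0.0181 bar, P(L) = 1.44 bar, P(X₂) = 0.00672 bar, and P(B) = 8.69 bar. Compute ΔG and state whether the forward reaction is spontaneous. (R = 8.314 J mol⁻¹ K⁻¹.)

Qₚ = P(J)·P(B)³ / (P(L)²·P(X₂)) = (0.0181)·(8.69)³ / ((1.44)²·(0.00672)) = 852
ΔG = RT ln(Qₚ/Kₚ) = (8.314 J mol⁻¹ K⁻¹)(700 K) × ln(852/5000)
   = (5.820 kJ/mol)(-1.770) = -10.3 kJ/mol
ΔG < 0, so the forward reaction is spontaneous (proceeds forward).

ΔG = -10.3 kJ/mol; the forward reaction is spontaneous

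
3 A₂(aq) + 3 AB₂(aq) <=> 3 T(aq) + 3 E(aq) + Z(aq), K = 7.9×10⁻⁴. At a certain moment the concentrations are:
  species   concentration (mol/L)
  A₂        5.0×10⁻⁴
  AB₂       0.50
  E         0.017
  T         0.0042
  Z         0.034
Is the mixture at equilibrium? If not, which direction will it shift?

Q = [T]³·[E]³·[Z] / ([A₂]³·[AB₂]³) = (0.0042)³·(0.017)³·(0.034) / ((5.0×10⁻⁴)³·(0.50)³) = 7.9×10⁻⁴
Q = 7.9×10⁻⁴ = K; the system is at equilibrium.

yes, at equilibrium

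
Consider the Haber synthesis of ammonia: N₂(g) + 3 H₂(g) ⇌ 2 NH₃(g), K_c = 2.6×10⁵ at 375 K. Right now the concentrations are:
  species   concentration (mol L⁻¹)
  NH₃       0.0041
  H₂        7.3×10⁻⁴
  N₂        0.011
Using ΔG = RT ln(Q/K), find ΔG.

Q_c = [NH₃]² / ([N₂]·[H₂]³) = (0.0041)² / ((0.011)·(7.3×10⁻⁴)³) = 3.93×10⁶
ΔG = RT ln(Q_c/K_c) = (8.314 J mol⁻¹ K⁻¹)(375 K) × ln(3.93×10⁶/2.6×10⁵)
   = (3.118 kJ/mol)(2.716) = 8.47 kJ/mol
ΔG > 0, so the forward reaction is non-spontaneous (proceeds in reverse).

ΔG = 8.47 kJ/mol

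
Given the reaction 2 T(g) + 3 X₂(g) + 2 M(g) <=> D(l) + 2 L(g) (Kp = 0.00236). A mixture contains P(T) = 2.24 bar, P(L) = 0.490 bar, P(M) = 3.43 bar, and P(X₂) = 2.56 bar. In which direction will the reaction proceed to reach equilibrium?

(D is a pure liquid — omitted from Qp.)
Qp = P(L)² / (P(T)²·P(X₂)³·P(M)²) = (0.490)² / ((2.24)²·(2.56)³·(3.43)²) = 2.42e-4
Qp = 2.42e-4 < Kp = 0.00236, so the forward reaction proceeds.

forward (toward products)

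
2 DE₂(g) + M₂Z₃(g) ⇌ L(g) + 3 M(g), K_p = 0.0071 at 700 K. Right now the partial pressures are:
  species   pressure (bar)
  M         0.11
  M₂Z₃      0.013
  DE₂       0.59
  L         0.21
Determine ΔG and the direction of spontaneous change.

Q_p = P(L)·P(M)³ / (P(DE₂)²·P(M₂Z₃)) = (0.21)·(0.11)³ / ((0.59)²·(0.013)) = 0.0618
ΔG = RT ln(Q_p/K_p) = (8.314 J mol⁻¹ K⁻¹)(700 K) × ln(0.0618/0.0071)
   = (5.820 kJ/mol)(2.164) = 12.6 kJ/mol
ΔG > 0, so the forward reaction is non-spontaneous (proceeds in reverse).

ΔG = 12.6 kJ/mol; the forward reaction is non-spontaneous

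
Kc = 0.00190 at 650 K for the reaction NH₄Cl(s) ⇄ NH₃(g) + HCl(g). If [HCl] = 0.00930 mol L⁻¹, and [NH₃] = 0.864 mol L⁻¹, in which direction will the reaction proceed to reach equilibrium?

(NH₄Cl is a pure solid — omitted from Qc.)
Qc = [NH₃]·[HCl] = (0.864)·(0.00930) = 0.00804
Qc = 0.00804 > Kc = 0.00190, so the reverse reaction proceeds.

reverse (toward reactants)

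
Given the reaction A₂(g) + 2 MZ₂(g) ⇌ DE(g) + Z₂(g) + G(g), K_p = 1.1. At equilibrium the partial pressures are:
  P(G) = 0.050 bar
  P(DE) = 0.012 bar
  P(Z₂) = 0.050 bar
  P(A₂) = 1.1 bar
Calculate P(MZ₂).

P(MZ₂) = 0.0050 bar

At equilibrium, K_p = P(DE)·P(Z₂)·P(G) / (P(A₂)·P(MZ₂)²) = 1.1.
(0.012)·(0.050)·(0.050) / ((1.1)·(P(MZ₂))²) = 1.1
P(MZ₂)² = 2.48e-5 ⇒ P(MZ₂) = 0.0050 bar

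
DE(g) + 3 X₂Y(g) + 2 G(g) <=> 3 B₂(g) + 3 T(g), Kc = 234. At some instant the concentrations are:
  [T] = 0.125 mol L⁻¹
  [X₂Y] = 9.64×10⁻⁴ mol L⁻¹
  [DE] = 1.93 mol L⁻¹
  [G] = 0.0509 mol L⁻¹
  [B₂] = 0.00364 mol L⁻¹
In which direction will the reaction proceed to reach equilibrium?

to the right

Qc = [B₂]³·[T]³ / ([DE]·[X₂Y]³·[G]²) = (0.00364)³·(0.125)³ / ((1.93)·(9.64×10⁻⁴)³·(0.0509)²) = 21.0
Qc = 21.0 < Kc = 234, so the forward reaction proceeds.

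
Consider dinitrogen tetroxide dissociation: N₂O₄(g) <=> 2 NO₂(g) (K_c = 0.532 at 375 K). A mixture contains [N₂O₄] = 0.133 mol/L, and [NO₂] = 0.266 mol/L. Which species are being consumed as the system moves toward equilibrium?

Q_c = [NO₂]² / [N₂O₄] = (0.266)² / (0.133) = 0.532
Q_c = 0.532 = K_c; the system is at equilibrium.

none (at equilibrium)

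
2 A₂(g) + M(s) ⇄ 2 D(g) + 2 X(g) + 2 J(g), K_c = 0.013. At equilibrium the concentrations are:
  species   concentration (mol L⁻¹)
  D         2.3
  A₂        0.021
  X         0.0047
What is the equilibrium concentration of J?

[J] = 0.22 mol L⁻¹

(M is a pure solid — omitted from K_c.)
At equilibrium, K_c = [D]²·[X]²·[J]² / [A₂]² = 0.013.
(2.3)²·(0.0047)²·([J])² / (0.021)² = 0.013
[J]² = 0.0491 ⇒ [J] = 0.22 mol L⁻¹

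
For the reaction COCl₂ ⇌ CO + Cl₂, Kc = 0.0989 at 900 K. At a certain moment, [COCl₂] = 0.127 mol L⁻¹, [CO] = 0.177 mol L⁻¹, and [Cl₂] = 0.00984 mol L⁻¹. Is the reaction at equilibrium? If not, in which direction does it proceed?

Qc = [CO]·[Cl₂] / [COCl₂] = (0.177)·(0.00984) / (0.127) = 0.0137
Qc = 0.0137 < Kc = 0.0989, so the forward reaction proceeds.

forward (toward products)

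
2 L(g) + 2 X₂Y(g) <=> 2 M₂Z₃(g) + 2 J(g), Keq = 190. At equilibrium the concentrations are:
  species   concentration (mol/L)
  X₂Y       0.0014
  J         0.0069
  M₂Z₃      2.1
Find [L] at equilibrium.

[L] = 0.75 mol/L

At equilibrium, Keq = [M₂Z₃]²·[J]² / ([L]²·[X₂Y]²) = 190.
(2.1)²·(0.0069)² / (([L])²·(0.0014)²) = 190
[L]² = 0.564 ⇒ [L] = 0.75 mol/L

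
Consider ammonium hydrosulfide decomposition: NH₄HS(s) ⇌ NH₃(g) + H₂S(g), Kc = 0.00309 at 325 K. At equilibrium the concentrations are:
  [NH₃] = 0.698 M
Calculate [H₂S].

[H₂S] = 0.00443 M

(NH₄HS is a pure solid — omitted from Kc.)
At equilibrium, Kc = [NH₃]·[H₂S] = 0.00309.
(0.698)·([H₂S]) = 0.00309
[H₂S] = 0.00443 M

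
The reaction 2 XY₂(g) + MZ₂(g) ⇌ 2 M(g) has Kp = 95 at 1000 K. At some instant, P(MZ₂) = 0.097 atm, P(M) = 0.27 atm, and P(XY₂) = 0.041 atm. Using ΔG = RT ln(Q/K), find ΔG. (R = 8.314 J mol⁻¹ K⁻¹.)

Qp = P(M)² / (P(XY₂)²·P(MZ₂)) = (0.27)² / ((0.041)²·(0.097)) = 447
ΔG = RT ln(Qp/Kp) = (8.314 J mol⁻¹ K⁻¹)(1000 K) × ln(447/95)
   = (8.314 kJ/mol)(1.549) = 12.9 kJ/mol
ΔG > 0, so the forward reaction is non-spontaneous (proceeds in reverse).

ΔG = 12.9 kJ/mol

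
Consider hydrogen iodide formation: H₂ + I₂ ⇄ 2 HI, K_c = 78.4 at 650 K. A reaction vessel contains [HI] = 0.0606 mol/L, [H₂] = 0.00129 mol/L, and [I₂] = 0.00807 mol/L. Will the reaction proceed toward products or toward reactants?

to the left

Q_c = [HI]² / ([H₂]·[I₂]) = (0.0606)² / ((0.00129)·(0.00807)) = 353
Q_c = 353 > K_c = 78.4, so the reverse reaction proceeds.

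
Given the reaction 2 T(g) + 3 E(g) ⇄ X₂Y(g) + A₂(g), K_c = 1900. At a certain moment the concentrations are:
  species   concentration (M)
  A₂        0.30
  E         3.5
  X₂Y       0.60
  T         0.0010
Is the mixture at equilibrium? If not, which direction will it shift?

no; Q > K, reaction proceeds in reverse

Q_c = [X₂Y]·[A₂] / ([T]²·[E]³) = (0.60)·(0.30) / ((0.0010)²·(3.5)³) = 4200
Q_c = 4200 > K_c = 1900: net reverse reaction.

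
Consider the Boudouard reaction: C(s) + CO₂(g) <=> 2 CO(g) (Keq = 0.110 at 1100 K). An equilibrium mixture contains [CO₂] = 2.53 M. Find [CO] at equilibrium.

[CO] = 0.528 M

(C is a pure solid — omitted from Keq.)
At equilibrium, Keq = [CO]² / [CO₂] = 0.110.
([CO])² / (2.53) = 0.110
[CO]² = 0.278 ⇒ [CO] = 0.528 M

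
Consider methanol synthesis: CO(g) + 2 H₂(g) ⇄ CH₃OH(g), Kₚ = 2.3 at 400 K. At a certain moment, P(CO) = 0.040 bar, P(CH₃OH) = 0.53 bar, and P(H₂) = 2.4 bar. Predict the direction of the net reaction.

Qₚ = P(CH₃OH) / (P(CO)·P(H₂)²) = (0.53) / ((0.040)·(2.4)²) = 2.3
Qₚ = 2.3 = Kₚ, so the system is already at equilibrium.

at equilibrium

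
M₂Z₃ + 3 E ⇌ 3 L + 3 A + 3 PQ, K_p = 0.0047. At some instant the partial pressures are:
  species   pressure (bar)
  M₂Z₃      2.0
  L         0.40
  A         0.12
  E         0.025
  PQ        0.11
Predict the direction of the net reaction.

Q_p = P(L)³·P(A)³·P(PQ)³ / (P(M₂Z₃)·P(E)³) = (0.40)³·(0.12)³·(0.11)³ / ((2.0)·(0.025)³) = 0.0047
Q_p = 0.0047 = K_p, so the system is already at equilibrium.

no net change (already at equilibrium)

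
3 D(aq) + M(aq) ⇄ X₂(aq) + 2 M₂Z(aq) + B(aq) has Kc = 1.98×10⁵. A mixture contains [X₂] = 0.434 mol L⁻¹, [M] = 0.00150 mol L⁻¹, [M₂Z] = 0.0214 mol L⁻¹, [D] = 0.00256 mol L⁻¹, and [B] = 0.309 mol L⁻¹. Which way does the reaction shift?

toward reactants

Qc = [X₂]·[M₂Z]²·[B] / ([D]³·[M]) = (0.434)·(0.0214)²·(0.309) / ((0.00256)³·(0.00150)) = 2.44×10⁶
Qc = 2.44×10⁶ > Kc = 1.98×10⁵, so the reverse reaction proceeds.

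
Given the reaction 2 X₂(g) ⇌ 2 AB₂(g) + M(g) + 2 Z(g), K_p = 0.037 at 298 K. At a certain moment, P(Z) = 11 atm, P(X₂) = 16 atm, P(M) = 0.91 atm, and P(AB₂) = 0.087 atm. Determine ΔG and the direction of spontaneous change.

ΔG = -6.02 kJ/mol; the forward reaction is spontaneous

Q_p = P(AB₂)²·P(M)·P(Z)² / P(X₂)² = (0.087)²·(0.91)·(11)² / (16)² = 0.00326
ΔG = RT ln(Q_p/K_p) = (8.314 J mol⁻¹ K⁻¹)(298 K) × ln(0.00326/0.037)
   = (2.478 kJ/mol)(-2.429) = -6.02 kJ/mol
ΔG < 0, so the forward reaction is spontaneous (proceeds forward).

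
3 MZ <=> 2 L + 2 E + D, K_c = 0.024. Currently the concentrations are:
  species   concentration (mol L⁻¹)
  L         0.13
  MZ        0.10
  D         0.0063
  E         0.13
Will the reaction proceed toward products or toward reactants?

Q_c = [L]²·[E]²·[D] / [MZ]³ = (0.13)²·(0.13)²·(0.0063) / (0.10)³ = 0.0018
Q_c = 0.0018 < K_c = 0.024, so the forward reaction proceeds.

in the forward direction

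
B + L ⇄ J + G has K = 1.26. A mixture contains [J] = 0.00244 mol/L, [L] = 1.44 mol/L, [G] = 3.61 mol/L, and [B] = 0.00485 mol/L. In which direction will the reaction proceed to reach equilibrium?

Q = [J]·[G] / ([B]·[L]) = (0.00244)·(3.61) / ((0.00485)·(1.44)) = 1.26
Q = 1.26 = K, so the system is already at equilibrium.

no net change (already at equilibrium)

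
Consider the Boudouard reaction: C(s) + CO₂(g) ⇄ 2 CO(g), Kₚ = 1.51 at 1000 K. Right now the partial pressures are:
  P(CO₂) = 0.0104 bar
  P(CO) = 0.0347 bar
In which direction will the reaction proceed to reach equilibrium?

(C is a pure solid — omitted from Qₚ.)
Qₚ = P(CO)² / P(CO₂) = (0.0347)² / (0.0104) = 0.116
Qₚ = 0.116 < Kₚ = 1.51, so the forward reaction proceeds.

to the right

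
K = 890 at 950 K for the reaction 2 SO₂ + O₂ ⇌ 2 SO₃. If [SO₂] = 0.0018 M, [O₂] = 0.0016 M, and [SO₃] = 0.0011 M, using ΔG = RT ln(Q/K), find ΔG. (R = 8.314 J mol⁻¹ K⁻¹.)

Q = [SO₃]² / ([SO₂]²·[O₂]) = (0.0011)² / ((0.0018)²·(0.0016)) = 233
ΔG = RT ln(Q/K) = (8.314 J mol⁻¹ K⁻¹)(950 K) × ln(233/890)
   = (7.898 kJ/mol)(-1.340) = -10.6 kJ/mol
ΔG < 0, so the forward reaction is spontaneous (proceeds forward).

ΔG = -10.6 kJ/mol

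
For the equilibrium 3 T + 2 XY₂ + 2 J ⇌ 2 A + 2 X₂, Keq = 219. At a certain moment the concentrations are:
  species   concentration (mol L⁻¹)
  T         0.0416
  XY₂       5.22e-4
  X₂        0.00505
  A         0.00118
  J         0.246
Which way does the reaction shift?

Q = [A]²·[X₂]² / ([T]³·[XY₂]²·[J]²) = (0.00118)²·(0.00505)² / ((0.0416)³·(5.22e-4)²·(0.246)²) = 29.9
Q = 29.9 < Keq = 219, so the forward reaction proceeds.

to the right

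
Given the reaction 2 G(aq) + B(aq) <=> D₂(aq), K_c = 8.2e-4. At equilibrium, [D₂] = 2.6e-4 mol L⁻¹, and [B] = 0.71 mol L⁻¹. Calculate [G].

At equilibrium, K_c = [D₂] / ([G]²·[B]) = 8.2e-4.
(2.6e-4) / (([G])²·(0.71)) = 8.2e-4
[G]² = 0.447 ⇒ [G] = 0.67 mol L⁻¹

[G] = 0.67 mol L⁻¹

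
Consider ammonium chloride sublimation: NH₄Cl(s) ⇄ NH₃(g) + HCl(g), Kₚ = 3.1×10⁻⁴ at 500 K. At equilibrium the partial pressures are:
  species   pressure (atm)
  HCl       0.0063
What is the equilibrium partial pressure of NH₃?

P(NH₃) = 0.049 atm

(NH₄Cl is a pure solid — omitted from Kₚ.)
At equilibrium, Kₚ = P(NH₃)·P(HCl) = 3.1×10⁻⁴.
(P(NH₃))·(0.0063) = 3.1×10⁻⁴
P(NH₃) = 0.0492 = 0.049 atm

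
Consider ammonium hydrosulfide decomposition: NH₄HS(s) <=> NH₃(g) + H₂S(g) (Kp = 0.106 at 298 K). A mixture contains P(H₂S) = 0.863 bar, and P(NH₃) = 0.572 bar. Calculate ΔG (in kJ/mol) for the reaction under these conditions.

ΔG = 3.81 kJ/mol

(NH₄HS is a pure solid — omitted from Qp.)
Qp = P(NH₃)·P(H₂S) = (0.572)·(0.863) = 0.494
ΔG = RT ln(Qp/Kp) = (8.314 J mol⁻¹ K⁻¹)(298 K) × ln(0.494/0.106)
   = (2.478 kJ/mol)(1.539) = 3.81 kJ/mol
ΔG > 0, so the forward reaction is non-spontaneous (proceeds in reverse).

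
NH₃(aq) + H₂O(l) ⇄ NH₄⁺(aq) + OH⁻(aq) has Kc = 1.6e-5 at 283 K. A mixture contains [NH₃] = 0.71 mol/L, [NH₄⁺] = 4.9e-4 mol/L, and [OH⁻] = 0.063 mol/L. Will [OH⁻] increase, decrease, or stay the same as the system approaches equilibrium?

decrease

(H₂O is a pure liquid — omitted from Qc.)
Qc = [NH₄⁺]·[OH⁻] / [NH₃] = (4.9e-4)·(0.063) / (0.71) = 4.3e-5
Qc = 4.3e-5 > Kc = 1.6e-5: net reverse reaction.
OH⁻ is a product, so it decreases.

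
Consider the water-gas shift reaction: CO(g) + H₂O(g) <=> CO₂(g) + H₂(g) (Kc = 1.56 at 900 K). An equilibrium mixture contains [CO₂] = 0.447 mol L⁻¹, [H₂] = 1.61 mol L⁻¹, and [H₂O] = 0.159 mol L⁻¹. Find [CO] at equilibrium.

At equilibrium, Kc = [CO₂]·[H₂] / ([CO]·[H₂O]) = 1.56.
(0.447)·(1.61) / (([CO])·(0.159)) = 1.56
[CO] = 2.90 mol L⁻¹

[CO] = 2.90 mol L⁻¹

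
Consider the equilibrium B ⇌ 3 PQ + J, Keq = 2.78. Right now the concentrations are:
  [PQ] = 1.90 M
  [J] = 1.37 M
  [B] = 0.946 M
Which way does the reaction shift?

Q = [PQ]³·[J] / [B] = (1.90)³·(1.37) / (0.946) = 9.93
Q = 9.93 > Keq = 2.78, so the reverse reaction proceeds.

toward reactants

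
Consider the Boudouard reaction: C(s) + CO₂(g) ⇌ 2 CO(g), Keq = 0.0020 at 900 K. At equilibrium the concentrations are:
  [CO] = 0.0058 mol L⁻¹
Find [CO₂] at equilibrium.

(C is a pure solid — omitted from Keq.)
At equilibrium, Keq = [CO]² / [CO₂] = 0.0020.
(0.0058)² / ([CO₂]) = 0.0020
[CO₂] = 0.0168 = 0.017 mol L⁻¹

[CO₂] = 0.017 mol L⁻¹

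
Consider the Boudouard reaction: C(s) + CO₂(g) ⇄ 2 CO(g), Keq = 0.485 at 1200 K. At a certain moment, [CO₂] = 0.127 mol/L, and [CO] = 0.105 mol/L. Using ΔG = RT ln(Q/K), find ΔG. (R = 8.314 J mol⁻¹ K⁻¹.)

(C is a pure solid — omitted from Q.)
Q = [CO]² / [CO₂] = (0.105)² / (0.127) = 0.0868
ΔG = RT ln(Q/Keq) = (8.314 J mol⁻¹ K⁻¹)(1200 K) × ln(0.0868/0.485)
   = (9.977 kJ/mol)(-1.721) = -17.2 kJ/mol
ΔG < 0, so the forward reaction is spontaneous (proceeds forward).

ΔG = -17.2 kJ/mol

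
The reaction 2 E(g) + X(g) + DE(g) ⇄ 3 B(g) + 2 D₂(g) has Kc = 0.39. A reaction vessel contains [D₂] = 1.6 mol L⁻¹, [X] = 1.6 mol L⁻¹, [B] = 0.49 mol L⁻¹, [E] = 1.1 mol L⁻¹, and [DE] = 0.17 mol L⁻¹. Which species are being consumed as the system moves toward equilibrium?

Qc = [B]³·[D₂]² / ([E]²·[X]·[DE]) = (0.49)³·(1.6)² / ((1.1)²·(1.6)·(0.17)) = 0.92
Qc = 0.92 > Kc = 0.39: net reverse reaction.

B, D₂ (products)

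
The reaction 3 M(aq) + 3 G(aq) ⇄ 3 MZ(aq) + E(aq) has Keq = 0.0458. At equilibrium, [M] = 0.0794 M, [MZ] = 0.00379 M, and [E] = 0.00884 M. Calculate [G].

[G] = 0.0276 M

At equilibrium, Keq = [MZ]³·[E] / ([M]³·[G]³) = 0.0458.
(0.00379)³·(0.00884) / ((0.0794)³·([G])³) = 0.0458
[G]³ = 2.10×10⁻⁵ ⇒ [G] = 0.0276 M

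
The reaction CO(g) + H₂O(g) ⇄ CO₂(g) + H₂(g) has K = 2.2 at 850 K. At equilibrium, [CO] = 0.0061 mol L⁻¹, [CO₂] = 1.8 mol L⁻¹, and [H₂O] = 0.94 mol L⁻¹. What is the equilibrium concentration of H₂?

[H₂] = 0.0070 mol L⁻¹

At equilibrium, K = [CO₂]·[H₂] / ([CO]·[H₂O]) = 2.2.
(1.8)·([H₂]) / ((0.0061)·(0.94)) = 2.2
[H₂] = 0.00701 = 0.0070 mol L⁻¹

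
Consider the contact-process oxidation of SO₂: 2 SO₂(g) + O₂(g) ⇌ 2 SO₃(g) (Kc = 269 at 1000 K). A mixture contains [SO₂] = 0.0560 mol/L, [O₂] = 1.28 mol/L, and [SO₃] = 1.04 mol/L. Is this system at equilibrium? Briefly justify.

yes, at equilibrium

Qc = [SO₃]² / ([SO₂]²·[O₂]) = (1.04)² / ((0.0560)²·(1.28)) = 269
Qc = 269 = Kc; the system is at equilibrium.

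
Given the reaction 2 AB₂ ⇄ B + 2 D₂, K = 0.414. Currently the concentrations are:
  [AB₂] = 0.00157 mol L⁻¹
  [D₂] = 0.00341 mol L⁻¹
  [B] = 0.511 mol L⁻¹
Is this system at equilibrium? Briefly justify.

Q = [B]·[D₂]² / [AB₂]² = (0.511)·(0.00341)² / (0.00157)² = 2.41
Q = 2.41 > K = 0.414: net reverse reaction.

no; Q > K, reaction proceeds in reverse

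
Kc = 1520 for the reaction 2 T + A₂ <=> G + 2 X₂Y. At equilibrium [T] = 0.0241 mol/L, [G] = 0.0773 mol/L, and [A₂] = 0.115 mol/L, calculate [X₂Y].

[X₂Y] = 1.15 mol/L

At equilibrium, Kc = [G]·[X₂Y]² / ([T]²·[A₂]) = 1520.
(0.0773)·([X₂Y])² / ((0.0241)²·(0.115)) = 1520
[X₂Y]² = 1.31 ⇒ [X₂Y] = 1.15 mol/L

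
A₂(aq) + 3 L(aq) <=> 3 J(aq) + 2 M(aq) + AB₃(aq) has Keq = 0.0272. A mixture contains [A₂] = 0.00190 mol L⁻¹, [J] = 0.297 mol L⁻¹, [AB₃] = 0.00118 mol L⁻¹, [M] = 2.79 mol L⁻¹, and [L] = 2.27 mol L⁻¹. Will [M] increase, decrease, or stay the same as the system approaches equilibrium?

increase

Q = [J]³·[M]²·[AB₃] / ([A₂]·[L]³) = (0.297)³·(2.79)²·(0.00118) / ((0.00190)·(2.27)³) = 0.0108
Q = 0.0108 < Keq = 0.0272: net forward reaction.
M is a product, so it increases.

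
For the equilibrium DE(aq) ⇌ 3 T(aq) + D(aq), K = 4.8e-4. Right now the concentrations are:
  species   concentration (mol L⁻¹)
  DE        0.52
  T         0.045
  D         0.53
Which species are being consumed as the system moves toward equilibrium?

Q = [T]³·[D] / [DE] = (0.045)³·(0.53) / (0.52) = 9.3e-5
Q = 9.3e-5 < K = 4.8e-4: net forward reaction.

DE (reactants)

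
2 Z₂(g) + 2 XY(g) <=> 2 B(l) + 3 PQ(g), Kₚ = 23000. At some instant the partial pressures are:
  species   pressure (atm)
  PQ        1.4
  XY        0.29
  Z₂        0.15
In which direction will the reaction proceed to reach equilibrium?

(B is a pure liquid — omitted from Qₚ.)
Qₚ = P(PQ)³ / (P(Z₂)²·P(XY)²) = (1.4)³ / ((0.15)²·(0.29)²) = 1500
Qₚ = 1500 < Kₚ = 23000, so the forward reaction proceeds.

toward products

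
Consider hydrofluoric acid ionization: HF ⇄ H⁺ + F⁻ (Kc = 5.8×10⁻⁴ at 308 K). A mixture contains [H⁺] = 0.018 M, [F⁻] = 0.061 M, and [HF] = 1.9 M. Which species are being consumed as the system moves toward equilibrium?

Qc = [H⁺]·[F⁻] / [HF] = (0.018)·(0.061) / (1.9) = 5.8×10⁻⁴
Qc = 5.8×10⁻⁴ = Kc; the system is at equilibrium.

none (at equilibrium)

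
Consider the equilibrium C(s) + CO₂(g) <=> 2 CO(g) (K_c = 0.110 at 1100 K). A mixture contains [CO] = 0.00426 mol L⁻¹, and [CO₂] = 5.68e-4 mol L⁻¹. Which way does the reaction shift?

(C is a pure solid — omitted from Q_c.)
Q_c = [CO]² / [CO₂] = (0.00426)² / (5.68e-4) = 0.0319
Q_c = 0.0319 < K_c = 0.110, so the forward reaction proceeds.

to the right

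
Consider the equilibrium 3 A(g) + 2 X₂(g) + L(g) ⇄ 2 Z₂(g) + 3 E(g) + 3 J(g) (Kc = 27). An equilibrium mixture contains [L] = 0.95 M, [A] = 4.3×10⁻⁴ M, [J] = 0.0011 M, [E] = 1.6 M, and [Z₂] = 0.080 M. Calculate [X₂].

At equilibrium, Kc = [Z₂]²·[E]³·[J]³ / ([A]³·[X₂]²·[L]) = 27.
(0.080)²·(1.6)³·(0.0011)³ / ((4.3×10⁻⁴)³·([X₂])²·(0.95)) = 27
[X₂]² = 0.0171 ⇒ [X₂] = 0.13 M

[X₂] = 0.13 M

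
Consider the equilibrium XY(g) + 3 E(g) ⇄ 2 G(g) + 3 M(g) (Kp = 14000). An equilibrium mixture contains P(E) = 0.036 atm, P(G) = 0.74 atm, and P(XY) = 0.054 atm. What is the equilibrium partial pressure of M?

P(M) = 0.40 atm

At equilibrium, Kp = P(G)²·P(M)³ / (P(XY)·P(E)³) = 14000.
(0.74)²·(P(M))³ / ((0.054)·(0.036)³) = 14000
P(M)³ = 0.0644 ⇒ P(M) = 0.40 atm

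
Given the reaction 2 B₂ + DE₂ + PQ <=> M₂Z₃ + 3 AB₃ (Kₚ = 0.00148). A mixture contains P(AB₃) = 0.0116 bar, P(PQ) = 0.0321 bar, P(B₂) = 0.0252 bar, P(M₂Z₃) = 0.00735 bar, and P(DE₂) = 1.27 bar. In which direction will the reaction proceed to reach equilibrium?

Qₚ = P(M₂Z₃)·P(AB₃)³ / (P(B₂)²·P(DE₂)·P(PQ)) = (0.00735)·(0.0116)³ / ((0.0252)²·(1.27)·(0.0321)) = 4.43×10⁻⁴
Qₚ = 4.43×10⁻⁴ < Kₚ = 0.00148, so the forward reaction proceeds.

toward products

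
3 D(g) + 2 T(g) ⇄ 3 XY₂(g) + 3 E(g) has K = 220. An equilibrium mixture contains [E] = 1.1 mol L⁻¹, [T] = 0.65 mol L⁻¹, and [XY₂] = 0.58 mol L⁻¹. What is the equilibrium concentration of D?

At equilibrium, K = [XY₂]³·[E]³ / ([D]³·[T]²) = 220.
(0.58)³·(1.1)³ / (([D])³·(0.65)²) = 220
[D]³ = 0.00279 ⇒ [D] = 0.14 mol L⁻¹

[D] = 0.14 mol L⁻¹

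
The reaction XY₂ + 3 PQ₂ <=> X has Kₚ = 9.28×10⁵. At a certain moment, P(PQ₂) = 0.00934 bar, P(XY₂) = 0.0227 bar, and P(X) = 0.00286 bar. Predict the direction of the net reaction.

Qₚ = P(X) / (P(XY₂)·P(PQ₂)³) = (0.00286) / ((0.0227)·(0.00934)³) = 1.55×10⁵
Qₚ = 1.55×10⁵ < Kₚ = 9.28×10⁵, so the forward reaction proceeds.

in the forward direction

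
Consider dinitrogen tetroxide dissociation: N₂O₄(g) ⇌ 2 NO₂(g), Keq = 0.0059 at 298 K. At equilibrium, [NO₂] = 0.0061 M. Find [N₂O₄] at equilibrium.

At equilibrium, Keq = [NO₂]² / [N₂O₄] = 0.0059.
(0.0061)² / ([N₂O₄]) = 0.0059
[N₂O₄] = 0.00631 = 0.0063 M

[N₂O₄] = 0.0063 M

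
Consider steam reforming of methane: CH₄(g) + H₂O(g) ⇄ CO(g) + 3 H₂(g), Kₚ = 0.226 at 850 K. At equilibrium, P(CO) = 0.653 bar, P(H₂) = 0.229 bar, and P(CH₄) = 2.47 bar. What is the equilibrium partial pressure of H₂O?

At equilibrium, Kₚ = P(CO)·P(H₂)³ / (P(CH₄)·P(H₂O)) = 0.226.
(0.653)·(0.229)³ / ((2.47)·(P(H₂O))) = 0.226
P(H₂O) = 0.0140 bar

P(H₂O) = 0.0140 bar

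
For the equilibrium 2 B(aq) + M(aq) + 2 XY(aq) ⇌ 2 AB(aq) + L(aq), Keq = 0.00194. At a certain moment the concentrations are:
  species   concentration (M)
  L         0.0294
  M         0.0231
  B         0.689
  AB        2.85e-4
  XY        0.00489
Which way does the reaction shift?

Q = [AB]²·[L] / ([B]²·[M]·[XY]²) = (2.85e-4)²·(0.0294) / ((0.689)²·(0.0231)·(0.00489)²) = 0.00911
Q = 0.00911 > Keq = 0.00194, so the reverse reaction proceeds.

to the left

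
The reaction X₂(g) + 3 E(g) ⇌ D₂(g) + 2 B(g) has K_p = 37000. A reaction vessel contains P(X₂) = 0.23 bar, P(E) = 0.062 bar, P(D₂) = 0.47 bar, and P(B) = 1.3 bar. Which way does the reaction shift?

Q_p = P(D₂)·P(B)² / (P(X₂)·P(E)³) = (0.47)·(1.3)² / ((0.23)·(0.062)³) = 14000
Q_p = 14000 < K_p = 37000, so the forward reaction proceeds.

to the right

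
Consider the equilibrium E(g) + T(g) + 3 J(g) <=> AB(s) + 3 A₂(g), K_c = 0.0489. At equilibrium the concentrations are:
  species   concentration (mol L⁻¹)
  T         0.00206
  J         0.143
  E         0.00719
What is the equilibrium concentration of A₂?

(AB is a pure solid — omitted from K_c.)
At equilibrium, K_c = [A₂]³ / ([E]·[T]·[J]³) = 0.0489.
([A₂])³ / ((0.00719)·(0.00206)·(0.143)³) = 0.0489
[A₂]³ = 2.12×10⁻⁹ ⇒ [A₂] = 0.00128 mol L⁻¹

[A₂] = 0.00128 mol L⁻¹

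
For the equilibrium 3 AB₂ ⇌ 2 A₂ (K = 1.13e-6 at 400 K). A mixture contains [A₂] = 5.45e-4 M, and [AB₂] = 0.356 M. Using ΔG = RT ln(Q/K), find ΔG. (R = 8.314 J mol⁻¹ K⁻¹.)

ΔG = 5.86 kJ/mol

Q = [A₂]² / [AB₂]³ = (5.45e-4)² / (0.356)³ = 6.58e-6
ΔG = RT ln(Q/K) = (8.314 J mol⁻¹ K⁻¹)(400 K) × ln(6.58e-6/1.13e-6)
   = (3.326 kJ/mol)(1.762) = 5.86 kJ/mol
ΔG > 0, so the forward reaction is non-spontaneous (proceeds in reverse).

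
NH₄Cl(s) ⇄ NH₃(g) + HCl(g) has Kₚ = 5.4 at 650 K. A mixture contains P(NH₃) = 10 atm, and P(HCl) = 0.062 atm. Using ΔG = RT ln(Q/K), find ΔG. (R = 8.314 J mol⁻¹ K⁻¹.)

ΔG = -11.7 kJ/mol

(NH₄Cl is a pure solid — omitted from Qₚ.)
Qₚ = P(NH₃)·P(HCl) = (10)·(0.062) = 0.620
ΔG = RT ln(Qₚ/Kₚ) = (8.314 J mol⁻¹ K⁻¹)(650 K) × ln(0.620/5.4)
   = (5.404 kJ/mol)(-2.164) = -11.7 kJ/mol
ΔG < 0, so the forward reaction is spontaneous (proceeds forward).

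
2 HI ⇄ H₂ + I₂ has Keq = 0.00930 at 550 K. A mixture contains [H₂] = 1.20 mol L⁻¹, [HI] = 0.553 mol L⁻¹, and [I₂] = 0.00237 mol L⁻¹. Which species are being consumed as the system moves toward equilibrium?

Q = [H₂]·[I₂] / [HI]² = (1.20)·(0.00237) / (0.553)² = 0.00930
Q = 0.00930 = Keq; the system is at equilibrium.

none (at equilibrium)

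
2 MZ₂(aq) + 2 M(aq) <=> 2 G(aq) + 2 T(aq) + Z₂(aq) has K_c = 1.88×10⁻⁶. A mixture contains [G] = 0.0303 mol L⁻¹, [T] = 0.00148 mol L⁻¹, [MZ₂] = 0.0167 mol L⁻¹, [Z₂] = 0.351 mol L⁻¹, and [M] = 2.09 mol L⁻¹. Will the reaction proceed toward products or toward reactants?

toward products

Q_c = [G]²·[T]²·[Z₂] / ([MZ₂]²·[M]²) = (0.0303)²·(0.00148)²·(0.351) / ((0.0167)²·(2.09)²) = 5.79×10⁻⁷
Q_c = 5.79×10⁻⁷ < K_c = 1.88×10⁻⁶, so the forward reaction proceeds.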